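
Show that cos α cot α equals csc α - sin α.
RHS = 1/sin α - sin α = (1 - sin²α)/sin α = cos²α/sin α = cos α · (cos α/sin α) = cos α cot α = LHS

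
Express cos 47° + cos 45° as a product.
cos 47° + cos 45° = 2 cos(46°) cos(1°)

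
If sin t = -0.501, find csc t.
csc t = 1/sin t = -1.996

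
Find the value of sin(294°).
sin(294°) = -0.9135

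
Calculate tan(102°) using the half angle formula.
tan(102°) = sin 204° / (1 + cos 204°) = -4.705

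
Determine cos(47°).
cos(47°) = 0.682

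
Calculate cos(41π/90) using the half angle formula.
cos(41π/90) = √((1 + cos 41π/45)/2) = 0.1392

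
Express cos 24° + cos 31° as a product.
cos 24° + cos 31° = 2 cos(27.5°) cos(-3.5°)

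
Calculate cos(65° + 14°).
cos(65° + 14°) = cos 65° cos 14° - sin 65° sin 14° = 0.1908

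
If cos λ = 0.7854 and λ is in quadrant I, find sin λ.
sin λ = 0.619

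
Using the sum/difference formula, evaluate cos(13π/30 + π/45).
cos(13π/30 + π/45) = cos 13π/30 cos π/45 - sin 13π/30 sin π/45 = 0.1392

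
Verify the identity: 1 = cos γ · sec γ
RHS = cos γ · (1/cos γ) = 1 = LHS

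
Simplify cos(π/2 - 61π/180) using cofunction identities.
cos(π/2 - 61π/180) = sin(61π/180)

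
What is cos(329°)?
cos(329°) = 0.8572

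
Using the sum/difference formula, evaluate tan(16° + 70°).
tan(16° + 70°) = (tan 16° + tan 70°)/(1 - tan 16° tan 70°) = 14.3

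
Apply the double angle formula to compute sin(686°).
sin(686°) = 2 sin 343° cos 343° = -0.5592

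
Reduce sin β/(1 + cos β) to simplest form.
sin β/(1 + cos β) = tan(β/2) (using Half angle)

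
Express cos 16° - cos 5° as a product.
cos 16° - cos 5° = -2 sin(10.5°) sin(5.5°)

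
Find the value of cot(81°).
cot(81°) = 0.1584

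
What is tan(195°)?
tan(195°) = 2-√3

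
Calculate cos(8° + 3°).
cos(8° + 3°) = cos 8° cos 3° - sin 8° sin 3° = 0.9816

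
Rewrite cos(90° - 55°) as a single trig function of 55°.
cos(90° - 55°) = sin(55°)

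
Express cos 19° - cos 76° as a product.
cos 19° - cos 76° = -2 sin(47.5°) sin(-28.5°)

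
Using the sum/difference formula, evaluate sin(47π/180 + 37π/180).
sin(47π/180 + 37π/180) = sin 47π/180 cos 37π/180 + cos 47π/180 sin 37π/180 = 0.9945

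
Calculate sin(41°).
sin(41°) = 0.6561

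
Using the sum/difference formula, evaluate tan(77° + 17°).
tan(77° + 17°) = (tan 77° + tan 17°)/(1 - tan 77° tan 17°) = -14.3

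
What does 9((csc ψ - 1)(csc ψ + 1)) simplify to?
9((csc ψ - 1)(csc ψ + 1)) = 9(cot²ψ) (using Diff. of squares)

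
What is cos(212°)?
cos(212°) = -0.848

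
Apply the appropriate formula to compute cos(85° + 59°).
cos(85° + 59°) = cos 85° cos 59° - sin 85° sin 59° = -0.809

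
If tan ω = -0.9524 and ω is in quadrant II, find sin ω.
sin ω = 0.6897 (using tan²ω + 1 = sec²ω)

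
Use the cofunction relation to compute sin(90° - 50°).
sin(90° - 50°) = cos(50°) = 0.6428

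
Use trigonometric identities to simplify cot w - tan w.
cot w - tan w = 2 cot(2w) (using Double angle)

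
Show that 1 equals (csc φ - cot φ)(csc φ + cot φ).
RHS = csc²φ - cot²φ = (1 + cot²φ) - cot²φ = 1 = LHS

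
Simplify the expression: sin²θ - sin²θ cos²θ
sin²θ - sin²θ cos²θ = sin⁴θ (using Factoring)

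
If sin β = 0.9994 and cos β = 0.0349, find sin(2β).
sin(2β) = 2 sin β cos β = 0.06976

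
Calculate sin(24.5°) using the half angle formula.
sin(24.5°) = √((1 - cos 49°)/2) = 0.4147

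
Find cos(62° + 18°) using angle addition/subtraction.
cos(62° + 18°) = cos 62° cos 18° - sin 62° sin 18° = 0.1736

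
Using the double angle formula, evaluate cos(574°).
cos(574°) = cos²287° - sin²287° = -0.829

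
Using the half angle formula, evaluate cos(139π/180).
cos(139π/180) = -√((1 + cos 139π/90)/2) = -0.7547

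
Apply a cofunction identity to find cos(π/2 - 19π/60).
cos(π/2 - 19π/60) = sin(19π/60) = 0.8387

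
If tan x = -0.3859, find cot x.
cot x = 1/tan x = -2.591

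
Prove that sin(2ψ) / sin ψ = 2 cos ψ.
LHS = 2 sin ψ cos ψ / sin ψ = 2 cos ψ = RHS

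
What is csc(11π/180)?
csc(11π/180) = 5.241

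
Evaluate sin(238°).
sin(238°) = -0.848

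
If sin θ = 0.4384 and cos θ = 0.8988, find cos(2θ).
cos(2θ) = cos²θ - sin²θ = 0.6156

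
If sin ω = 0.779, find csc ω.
csc ω = 1/sin ω = 1.284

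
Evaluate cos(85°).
cos(85°) = 0.08716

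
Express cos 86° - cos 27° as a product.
cos 86° - cos 27° = -2 sin(56.5°) sin(29.5°)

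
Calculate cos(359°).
cos(359°) = 0.9998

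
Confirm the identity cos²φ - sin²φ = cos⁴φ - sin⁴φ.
RHS = (cos²φ - sin²φ)(cos²φ + sin²φ) = (cos²φ - sin²φ) · 1 = cos²φ - sin²φ = LHS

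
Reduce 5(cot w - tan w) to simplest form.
5(cot w - tan w) = 5(2 cot(2w)) (using Double angle)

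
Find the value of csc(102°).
csc(102°) = 1.022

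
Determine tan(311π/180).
tan(311π/180) = -1.15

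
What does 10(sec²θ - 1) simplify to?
10(sec²θ - 1) = 10(tan²θ) (using Pythagorean identity)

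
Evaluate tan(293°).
tan(293°) = -2.356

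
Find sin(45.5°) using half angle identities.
sin(45.5°) = √((1 - cos 91°)/2) = 0.7133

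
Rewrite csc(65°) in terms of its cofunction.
csc(65°) = sec(90° - 65°) = sec(25°)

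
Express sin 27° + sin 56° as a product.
sin 27° + sin 56° = 2 sin(41.5°) cos(-14.5°)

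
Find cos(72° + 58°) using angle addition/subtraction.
cos(72° + 58°) = cos 72° cos 58° - sin 72° sin 58° = -0.6428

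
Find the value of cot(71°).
cot(71°) = 0.3443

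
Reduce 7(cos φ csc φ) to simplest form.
7(cos φ csc φ) = 7(cot φ) (using Reciprocal + quotient)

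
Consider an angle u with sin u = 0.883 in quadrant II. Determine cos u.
cos u = ±√(1 - sin²u) = -0.4694 (negative in QII)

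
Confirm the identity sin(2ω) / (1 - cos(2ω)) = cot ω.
LHS = 2 sin ω cos ω / (2sin²ω) = cos ω/sin ω = cot ω = RHS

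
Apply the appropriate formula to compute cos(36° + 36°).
cos(36° + 36°) = cos 36° cos 36° - sin 36° sin 36° = 0.309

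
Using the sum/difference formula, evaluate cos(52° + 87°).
cos(52° + 87°) = cos 52° cos 87° - sin 52° sin 87° = -0.7547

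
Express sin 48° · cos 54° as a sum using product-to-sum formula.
sin 48° cos 54° = (1/2)[sin(48°+54°) + sin(48°-54°)]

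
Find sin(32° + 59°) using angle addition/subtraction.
sin(32° + 59°) = sin 32° cos 59° + cos 32° sin 59° = 0.9998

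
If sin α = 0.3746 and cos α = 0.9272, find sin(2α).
sin(2α) = 2 sin α cos α = 0.6947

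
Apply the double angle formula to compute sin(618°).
sin(618°) = 2 sin 309° cos 309° = -0.9781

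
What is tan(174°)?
tan(174°) = -0.1051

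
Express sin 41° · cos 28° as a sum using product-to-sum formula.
sin 41° cos 28° = (1/2)[sin(41°+28°) + sin(41°-28°)]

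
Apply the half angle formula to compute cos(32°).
cos(32°) = √((1 + cos 64°)/2) = 0.848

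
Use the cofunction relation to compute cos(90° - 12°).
cos(90° - 12°) = sin(12°) = 0.2079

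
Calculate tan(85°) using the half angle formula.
tan(85°) = sin 170° / (1 + cos 170°) = 11.43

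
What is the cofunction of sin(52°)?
sin(52°) = cos(90° - 52°) = cos(38°)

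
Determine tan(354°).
tan(354°) = -0.1051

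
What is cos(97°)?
cos(97°) = -0.1219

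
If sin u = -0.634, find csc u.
csc u = 1/sin u = -1.577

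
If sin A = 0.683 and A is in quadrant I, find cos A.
cos A = 0.7304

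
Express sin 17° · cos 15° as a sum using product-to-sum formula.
sin 17° cos 15° = (1/2)[sin(17°+15°) + sin(17°-15°)]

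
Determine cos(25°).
cos(25°) = 0.9063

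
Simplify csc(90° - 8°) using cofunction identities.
csc(90° - 8°) = sec(8°)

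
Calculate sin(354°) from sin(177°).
sin(354°) = 2 sin 177° cos 177° = -0.1045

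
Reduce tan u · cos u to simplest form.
tan u · cos u = sin u (using Quotient identity)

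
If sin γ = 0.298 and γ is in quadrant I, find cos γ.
cos γ = 0.9546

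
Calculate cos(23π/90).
cos(23π/90) = 0.6947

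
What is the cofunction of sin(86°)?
sin(86°) = cos(90° - 86°) = cos(4°)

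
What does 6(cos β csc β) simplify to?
6(cos β csc β) = 6(cot β) (using Reciprocal + quotient)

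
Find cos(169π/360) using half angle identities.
cos(169π/360) = √((1 + cos 169π/180)/2) = 0.09585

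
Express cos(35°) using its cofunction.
cos(35°) = sin(90° - 35°) = sin(55°)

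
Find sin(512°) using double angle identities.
sin(512°) = 2 sin 256° cos 256° = 0.4695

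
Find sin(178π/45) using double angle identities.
sin(178π/45) = 2 sin 89π/45 cos 89π/45 = -0.1392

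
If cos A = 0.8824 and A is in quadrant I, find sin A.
sin A = 0.4705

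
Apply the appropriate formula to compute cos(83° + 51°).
cos(83° + 51°) = cos 83° cos 51° - sin 83° sin 51° = -0.6947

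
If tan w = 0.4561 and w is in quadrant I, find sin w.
sin w = 0.415 (using tan²w + 1 = sec²w)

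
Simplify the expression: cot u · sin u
cot u · sin u = cos u (using Quotient identity)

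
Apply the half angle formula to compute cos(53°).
cos(53°) = √((1 + cos 106°)/2) = 0.6018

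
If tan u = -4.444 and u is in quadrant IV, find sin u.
sin u = -0.9756 (using tan²u + 1 = sec²u)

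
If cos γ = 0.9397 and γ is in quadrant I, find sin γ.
sin γ = 0.342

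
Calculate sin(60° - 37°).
sin(60° - 37°) = sin 60° cos 37° - cos 60° sin 37° = 0.3907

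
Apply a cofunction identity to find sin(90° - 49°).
sin(90° - 49°) = cos(49°) = 0.6561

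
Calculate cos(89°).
cos(89°) = 0.01745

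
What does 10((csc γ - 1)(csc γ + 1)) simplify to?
10((csc γ - 1)(csc γ + 1)) = 10(cot²γ) (using Diff. of squares)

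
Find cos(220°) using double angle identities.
cos(220°) = cos²110° - sin²110° = -0.766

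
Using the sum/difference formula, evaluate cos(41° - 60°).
cos(41° - 60°) = cos 41° cos 60° + sin 41° sin 60° = 0.9455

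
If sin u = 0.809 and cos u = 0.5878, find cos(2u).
cos(2u) = cos²u - sin²u = -0.309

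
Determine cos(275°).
cos(275°) = 0.08716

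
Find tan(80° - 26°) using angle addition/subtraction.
tan(80° - 26°) = (tan 80° - tan 26°)/(1 + tan 80° tan 26°) = 1.376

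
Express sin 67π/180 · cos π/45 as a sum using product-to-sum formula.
sin 67π/180 cos π/45 = (1/2)[sin(67π/180+π/45) + sin(67π/180-π/45)]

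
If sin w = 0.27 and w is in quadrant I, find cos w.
cos w = 0.9629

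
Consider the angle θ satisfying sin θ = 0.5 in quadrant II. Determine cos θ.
cos θ = ±√(1 - sin²θ) = -0.866 (negative in QII)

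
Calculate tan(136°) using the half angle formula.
tan(136°) = sin 272° / (1 + cos 272°) = -0.9657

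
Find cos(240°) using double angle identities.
cos(240°) = cos²120° - sin²120° = -1/2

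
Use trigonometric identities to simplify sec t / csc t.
sec t / csc t = tan t (using Reciprocal identities)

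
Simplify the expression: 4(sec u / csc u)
4(sec u / csc u) = 4(tan u) (using Reciprocal identities)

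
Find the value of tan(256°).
tan(256°) = 4.011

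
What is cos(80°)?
cos(80°) = 0.1736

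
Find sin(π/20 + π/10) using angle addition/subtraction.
sin(π/20 + π/10) = sin π/20 cos π/10 + cos π/20 sin π/10 = 0.454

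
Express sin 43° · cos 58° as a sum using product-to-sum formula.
sin 43° cos 58° = (1/2)[sin(43°+58°) + sin(43°-58°)]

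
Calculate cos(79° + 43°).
cos(79° + 43°) = cos 79° cos 43° - sin 79° sin 43° = -0.5299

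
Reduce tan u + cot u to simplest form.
tan u + cot u = sec u csc u (using Quotient identities)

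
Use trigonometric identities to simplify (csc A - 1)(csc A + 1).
(csc A - 1)(csc A + 1) = cot²A (using Diff. of squares)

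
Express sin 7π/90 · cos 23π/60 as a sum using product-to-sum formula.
sin 7π/90 cos 23π/60 = (1/2)[sin(7π/90+23π/60) + sin(7π/90-23π/60)]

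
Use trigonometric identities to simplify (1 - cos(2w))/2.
(1 - cos(2w))/2 = sin²w (using Power reduction)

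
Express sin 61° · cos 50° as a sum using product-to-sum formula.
sin 61° cos 50° = (1/2)[sin(61°+50°) + sin(61°-50°)]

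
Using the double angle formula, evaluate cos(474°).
cos(474°) = cos²237° - sin²237° = -0.4067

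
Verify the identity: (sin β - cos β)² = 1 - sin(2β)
LHS = sin²β - 2 sin β cos β + cos²β = (sin²β + cos²β) - 2 sin β cos β = 1 - sin(2β) = RHS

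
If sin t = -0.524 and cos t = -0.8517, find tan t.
tan t = sin t / cos t = 0.6152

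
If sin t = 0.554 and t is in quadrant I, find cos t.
cos t = 0.8325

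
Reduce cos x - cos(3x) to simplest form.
cos x - cos(3x) = 2 sin(2x) sin x (using Sum-to-product)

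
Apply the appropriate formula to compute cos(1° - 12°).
cos(1° - 12°) = cos 1° cos 12° + sin 1° sin 12° = 0.9816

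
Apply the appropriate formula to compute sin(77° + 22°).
sin(77° + 22°) = sin 77° cos 22° + cos 77° sin 22° = 0.9877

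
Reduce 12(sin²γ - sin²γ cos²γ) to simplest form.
12(sin²γ - sin²γ cos²γ) = 12(sin⁴γ) (using Factoring)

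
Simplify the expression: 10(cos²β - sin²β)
10(cos²β - sin²β) = 10(cos(2β)) (using Double angle)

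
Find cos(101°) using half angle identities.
cos(101°) = -√((1 + cos 202°)/2) = -0.1908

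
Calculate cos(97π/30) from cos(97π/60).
cos(97π/30) = cos²97π/60 - sin²97π/60 = -0.7431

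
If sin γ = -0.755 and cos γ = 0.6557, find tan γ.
tan γ = sin γ / cos γ = -1.151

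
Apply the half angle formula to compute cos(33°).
cos(33°) = √((1 + cos 66°)/2) = 0.8387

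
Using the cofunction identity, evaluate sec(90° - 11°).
sec(90° - 11°) = csc(11°) = 5.241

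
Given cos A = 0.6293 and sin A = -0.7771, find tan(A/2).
tan(A/2) = sin A / (1 + cos A) = -0.477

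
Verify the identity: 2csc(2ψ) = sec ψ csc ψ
LHS = 2/sin(2ψ) = 2/(2 sin ψ cos ψ) = 1/(sin ψ cos ψ) = (1/cos ψ)(1/sin ψ) = sec ψ csc ψ = RHS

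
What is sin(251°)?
sin(251°) = -0.9455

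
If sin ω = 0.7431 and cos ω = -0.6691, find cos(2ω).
cos(2ω) = cos²ω - sin²ω = -0.1045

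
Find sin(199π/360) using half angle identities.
sin(199π/360) = √((1 - cos 199π/180)/2) = 0.9863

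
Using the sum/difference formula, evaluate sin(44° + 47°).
sin(44° + 47°) = sin 44° cos 47° + cos 44° sin 47° = 0.9998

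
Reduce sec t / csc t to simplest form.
sec t / csc t = tan t (using Reciprocal identities)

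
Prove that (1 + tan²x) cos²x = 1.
LHS = sec²x · cos²x = (1/cos²x) · cos²x = 1 = RHS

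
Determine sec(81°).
sec(81°) = 6.392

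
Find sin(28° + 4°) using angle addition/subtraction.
sin(28° + 4°) = sin 28° cos 4° + cos 28° sin 4° = 0.5299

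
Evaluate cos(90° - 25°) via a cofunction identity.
cos(90° - 25°) = sin(25°) = 0.4226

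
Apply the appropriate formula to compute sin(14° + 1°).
sin(14° + 1°) = sin 14° cos 1° + cos 14° sin 1° = (√6-√2)/4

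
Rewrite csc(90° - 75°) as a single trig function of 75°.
csc(90° - 75°) = sec(75°)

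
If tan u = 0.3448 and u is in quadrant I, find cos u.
cos u = 0.9454 (using tan²u + 1 = sec²u)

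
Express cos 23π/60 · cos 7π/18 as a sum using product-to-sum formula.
cos 23π/60 cos 7π/18 = (1/2)[cos(23π/60-7π/18) + cos(23π/60+7π/18)]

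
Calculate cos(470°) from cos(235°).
cos(470°) = 1 - 2sin²235° = -0.342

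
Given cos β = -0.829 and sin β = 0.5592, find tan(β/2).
tan(β/2) = sin β / (1 + cos β) = 3.27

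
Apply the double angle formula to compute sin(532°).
sin(532°) = 2 sin 266° cos 266° = 0.1392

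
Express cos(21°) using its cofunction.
cos(21°) = sin(90° - 21°) = sin(69°)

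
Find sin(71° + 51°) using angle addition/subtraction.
sin(71° + 51°) = sin 71° cos 51° + cos 71° sin 51° = 0.848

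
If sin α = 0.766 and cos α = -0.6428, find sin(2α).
sin(2α) = 2 sin α cos α = -0.9848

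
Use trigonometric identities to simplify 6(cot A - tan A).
6(cot A - tan A) = 6(2 cot(2A)) (using Double angle)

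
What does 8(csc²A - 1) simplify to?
8(csc²A - 1) = 8(cot²A) (using Pythagorean identity)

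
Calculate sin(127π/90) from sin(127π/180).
sin(127π/90) = 2 sin 127π/180 cos 127π/180 = -0.9613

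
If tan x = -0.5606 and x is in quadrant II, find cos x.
cos x = -0.8723 (using tan²x + 1 = sec²x)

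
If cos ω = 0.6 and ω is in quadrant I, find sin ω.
sin ω = 0.8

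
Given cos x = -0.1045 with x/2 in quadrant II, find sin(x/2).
sin(x/2) = ±√((1 - cos x)/2); positive since x/2 ∈ QII, so sin(x/2) = 0.7431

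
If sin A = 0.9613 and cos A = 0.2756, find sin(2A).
sin(2A) = 2 sin A cos A = 0.5299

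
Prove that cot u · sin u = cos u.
LHS = (cos u/sin u) · sin u = cos u = RHS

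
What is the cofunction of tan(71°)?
tan(71°) = cot(90° - 71°) = cot(19°)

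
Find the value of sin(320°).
sin(320°) = -0.6428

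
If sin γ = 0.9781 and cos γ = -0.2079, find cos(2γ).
cos(2γ) = cos²γ - sin²γ = -0.9135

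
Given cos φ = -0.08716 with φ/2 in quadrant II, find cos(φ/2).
cos(φ/2) = ±√((1 + cos φ)/2); negative since φ/2 ∈ QII, so cos(φ/2) = -0.6756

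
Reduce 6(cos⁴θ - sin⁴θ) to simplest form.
6(cos⁴θ - sin⁴θ) = 6(cos(2θ)) (using Factoring + double angle)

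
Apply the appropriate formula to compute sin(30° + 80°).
sin(30° + 80°) = sin 30° cos 80° + cos 30° sin 80° = 0.9397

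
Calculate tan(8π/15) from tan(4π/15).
tan(8π/15) = 2 tan 4π/15 / (1 - tan²4π/15) = -9.514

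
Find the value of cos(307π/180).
cos(307π/180) = 0.6018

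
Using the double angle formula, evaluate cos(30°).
cos(30°) = cos²15° - sin²15° = √3/2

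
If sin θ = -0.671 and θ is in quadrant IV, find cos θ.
cos θ = 0.7415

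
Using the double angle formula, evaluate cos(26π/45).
cos(26π/45) = cos²13π/45 - sin²13π/45 = -0.2419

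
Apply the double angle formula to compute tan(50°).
tan(50°) = 2 tan 25° / (1 - tan²25°) = 1.192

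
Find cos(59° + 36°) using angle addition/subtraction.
cos(59° + 36°) = cos 59° cos 36° - sin 59° sin 36° = -0.08716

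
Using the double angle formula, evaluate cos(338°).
cos(338°) = 1 - 2sin²169° = 0.9272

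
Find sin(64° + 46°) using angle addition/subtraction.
sin(64° + 46°) = sin 64° cos 46° + cos 64° sin 46° = 0.9397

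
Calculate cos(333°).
cos(333°) = 0.891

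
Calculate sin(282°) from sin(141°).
sin(282°) = 2 sin 141° cos 141° = -0.9781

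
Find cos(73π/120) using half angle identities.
cos(73π/120) = -√((1 + cos 73π/60)/2) = -0.3338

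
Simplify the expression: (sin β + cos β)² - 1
(sin β + cos β)² - 1 = sin(2β) (using Pythagorean + double angle)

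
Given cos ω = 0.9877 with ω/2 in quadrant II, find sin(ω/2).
sin(ω/2) = ±√((1 - cos ω)/2); positive since ω/2 ∈ QII, so sin(ω/2) = 0.07842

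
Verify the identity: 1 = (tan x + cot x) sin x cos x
RHS = (sin x/cos x + cos x/sin x) sin x cos x = ((sin²x + cos²x)/(sin x cos x)) · sin x cos x = sin²x + cos²x = 1 = LHS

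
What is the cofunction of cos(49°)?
cos(49°) = sin(90° - 49°) = sin(41°)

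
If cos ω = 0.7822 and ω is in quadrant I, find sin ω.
sin ω = 0.623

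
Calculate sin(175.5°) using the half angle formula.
sin(175.5°) = √((1 - cos 351°)/2) = 0.07846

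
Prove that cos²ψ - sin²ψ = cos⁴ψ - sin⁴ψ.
RHS = (cos²ψ - sin²ψ)(cos²ψ + sin²ψ) = (cos²ψ - sin²ψ) · 1 = cos²ψ - sin²ψ = LHS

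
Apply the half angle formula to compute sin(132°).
sin(132°) = √((1 - cos 264°)/2) = 0.7431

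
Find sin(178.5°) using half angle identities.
sin(178.5°) = √((1 - cos 357°)/2) = 0.02618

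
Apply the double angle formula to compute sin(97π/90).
sin(97π/90) = 2 sin 97π/180 cos 97π/180 = -0.2419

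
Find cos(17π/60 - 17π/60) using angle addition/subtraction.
cos(17π/60 - 17π/60) = cos 17π/60 cos 17π/60 + sin 17π/60 sin 17π/60 = 1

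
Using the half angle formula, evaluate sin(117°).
sin(117°) = √((1 - cos 234°)/2) = 0.891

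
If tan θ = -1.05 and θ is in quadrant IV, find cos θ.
cos θ = 0.6897 (using tan²θ + 1 = sec²θ)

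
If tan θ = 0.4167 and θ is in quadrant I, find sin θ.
sin θ = 0.3846 (using tan²θ + 1 = sec²θ)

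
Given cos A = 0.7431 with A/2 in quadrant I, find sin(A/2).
sin(A/2) = ±√((1 - cos A)/2); positive since A/2 ∈ QI, so sin(A/2) = 0.3584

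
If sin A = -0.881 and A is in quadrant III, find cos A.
cos A = -0.4731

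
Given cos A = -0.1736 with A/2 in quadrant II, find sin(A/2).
sin(A/2) = ±√((1 - cos A)/2); positive since A/2 ∈ QII, so sin(A/2) = 0.766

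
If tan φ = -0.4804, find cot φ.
cot φ = 1/tan φ = -2.082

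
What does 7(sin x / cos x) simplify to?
7(sin x / cos x) = 7(tan x) (using Quotient identity)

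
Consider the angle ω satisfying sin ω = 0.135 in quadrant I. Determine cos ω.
cos ω = √(1 - sin²ω) = 0.9908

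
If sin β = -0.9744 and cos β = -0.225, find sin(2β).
sin(2β) = 2 sin β cos β = 0.4385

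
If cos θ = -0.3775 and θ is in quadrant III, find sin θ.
sin θ = -0.926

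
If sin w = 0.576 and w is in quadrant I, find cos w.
cos w = 0.8174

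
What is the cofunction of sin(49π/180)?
sin(49π/180) = cos(π/2 - 49π/180) = cos(41π/180)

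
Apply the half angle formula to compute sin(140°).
sin(140°) = √((1 - cos 280°)/2) = 0.6428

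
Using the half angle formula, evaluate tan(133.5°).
tan(133.5°) = sin 267° / (1 + cos 267°) = -1.054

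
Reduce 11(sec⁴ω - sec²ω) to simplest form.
11(sec⁴ω - sec²ω) = 11(tan⁴ω + tan²ω) (using Pythagorean)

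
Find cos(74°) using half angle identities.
cos(74°) = √((1 + cos 148°)/2) = 0.2756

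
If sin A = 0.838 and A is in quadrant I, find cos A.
cos A = 0.5457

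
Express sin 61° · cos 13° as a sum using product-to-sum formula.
sin 61° cos 13° = (1/2)[sin(61°+13°) + sin(61°-13°)]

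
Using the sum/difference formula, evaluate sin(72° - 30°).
sin(72° - 30°) = sin 72° cos 30° - cos 72° sin 30° = 0.6691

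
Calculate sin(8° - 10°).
sin(8° - 10°) = sin 8° cos 10° - cos 8° sin 10° = -0.0349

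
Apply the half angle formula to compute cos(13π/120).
cos(13π/120) = √((1 + cos 13π/60)/2) = 0.9426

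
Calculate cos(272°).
cos(272°) = 0.0349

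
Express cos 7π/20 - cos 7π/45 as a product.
cos 7π/20 - cos 7π/45 = -2 sin(91π/360) sin(7π/72)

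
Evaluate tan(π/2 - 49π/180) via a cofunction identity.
tan(π/2 - 49π/180) = cot(49π/180) = 0.8693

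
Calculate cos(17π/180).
cos(17π/180) = 0.9563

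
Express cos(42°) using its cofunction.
cos(42°) = sin(90° - 42°) = sin(48°)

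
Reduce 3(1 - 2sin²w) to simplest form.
3(1 - 2sin²w) = 3(cos(2w)) (using Double angle)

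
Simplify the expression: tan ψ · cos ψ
tan ψ · cos ψ = sin ψ (using Quotient identity)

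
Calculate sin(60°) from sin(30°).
sin(60°) = 2 sin 30° cos 30° = √3/2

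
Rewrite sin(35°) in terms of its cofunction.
sin(35°) = cos(90° - 35°) = cos(55°)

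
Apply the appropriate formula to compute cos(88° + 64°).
cos(88° + 64°) = cos 88° cos 64° - sin 88° sin 64° = -0.8829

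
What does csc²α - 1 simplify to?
csc²α - 1 = cot²α (using Pythagorean identity)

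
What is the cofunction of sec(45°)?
sec(45°) = csc(90° - 45°) = csc(45°)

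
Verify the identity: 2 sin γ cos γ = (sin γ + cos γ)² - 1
RHS = sin²γ + 2 sin γ cos γ + cos²γ - 1 = (sin²γ + cos²γ) + 2 sin γ cos γ - 1 = 1 + 2 sin γ cos γ - 1 = 2 sin γ cos γ = LHS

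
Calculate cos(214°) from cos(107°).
cos(214°) = cos²107° - sin²107° = -0.829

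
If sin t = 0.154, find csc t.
csc t = 1/sin t = 6.494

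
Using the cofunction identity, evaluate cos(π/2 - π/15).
cos(π/2 - π/15) = sin(π/15) = 0.2079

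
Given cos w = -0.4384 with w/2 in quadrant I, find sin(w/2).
sin(w/2) = ±√((1 - cos w)/2); positive since w/2 ∈ QI, so sin(w/2) = 0.8481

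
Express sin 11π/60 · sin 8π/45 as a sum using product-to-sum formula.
sin 11π/60 sin 8π/45 = (1/2)[cos(11π/60-8π/45) - cos(11π/60+8π/45)]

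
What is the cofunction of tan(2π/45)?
tan(2π/45) = cot(π/2 - 2π/45) = cot(41π/90)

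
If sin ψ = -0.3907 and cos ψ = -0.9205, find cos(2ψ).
cos(2ψ) = cos²ψ - sin²ψ = 0.6947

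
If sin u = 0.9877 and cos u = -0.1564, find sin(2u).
sin(2u) = 2 sin u cos u = -0.309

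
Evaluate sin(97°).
sin(97°) = 0.9925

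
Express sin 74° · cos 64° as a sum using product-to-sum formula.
sin 74° cos 64° = (1/2)[sin(74°+64°) + sin(74°-64°)]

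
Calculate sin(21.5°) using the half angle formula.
sin(21.5°) = √((1 - cos 43°)/2) = 0.3665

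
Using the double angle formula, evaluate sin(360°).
sin(360°) = 2 sin 180° cos 180° = 0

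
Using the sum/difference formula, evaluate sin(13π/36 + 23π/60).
sin(13π/36 + 23π/60) = sin 13π/36 cos 23π/60 + cos 13π/36 sin 23π/60 = 0.7193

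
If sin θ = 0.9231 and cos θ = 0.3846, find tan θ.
tan θ = sin θ / cos θ = 2.4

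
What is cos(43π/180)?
cos(43π/180) = 0.7314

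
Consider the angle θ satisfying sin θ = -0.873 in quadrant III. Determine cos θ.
cos θ = ±√(1 - sin²θ) = -0.4877 (negative in QIII)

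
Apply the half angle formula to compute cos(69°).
cos(69°) = √((1 + cos 138°)/2) = 0.3584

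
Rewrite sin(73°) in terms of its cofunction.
sin(73°) = cos(90° - 73°) = cos(17°)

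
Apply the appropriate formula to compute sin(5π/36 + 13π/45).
sin(5π/36 + 13π/45) = sin 5π/36 cos 13π/45 + cos 5π/36 sin 13π/45 = 0.9744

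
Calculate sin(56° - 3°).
sin(56° - 3°) = sin 56° cos 3° - cos 56° sin 3° = 0.7986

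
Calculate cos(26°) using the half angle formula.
cos(26°) = √((1 + cos 52°)/2) = 0.8988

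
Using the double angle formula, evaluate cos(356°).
cos(356°) = cos²178° - sin²178° = 0.9976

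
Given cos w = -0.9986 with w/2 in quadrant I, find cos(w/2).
cos(w/2) = ±√((1 + cos w)/2); positive since w/2 ∈ QI, so cos(w/2) = 0.02646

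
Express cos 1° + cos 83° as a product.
cos 1° + cos 83° = 2 cos(42°) cos(-41°)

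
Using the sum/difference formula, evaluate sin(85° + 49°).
sin(85° + 49°) = sin 85° cos 49° + cos 85° sin 49° = 0.7193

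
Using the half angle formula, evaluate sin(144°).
sin(144°) = √((1 - cos 288°)/2) = 0.5878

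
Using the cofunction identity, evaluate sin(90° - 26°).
sin(90° - 26°) = cos(26°) = 0.8988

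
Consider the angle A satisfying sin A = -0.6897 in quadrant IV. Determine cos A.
cos A = √(1 - sin²A) = 0.7241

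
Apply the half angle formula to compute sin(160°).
sin(160°) = √((1 - cos 320°)/2) = 0.342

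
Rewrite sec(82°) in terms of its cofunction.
sec(82°) = csc(90° - 82°) = csc(8°)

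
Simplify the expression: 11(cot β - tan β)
11(cot β - tan β) = 11(2 cot(2β)) (using Double angle)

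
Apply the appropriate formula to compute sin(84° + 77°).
sin(84° + 77°) = sin 84° cos 77° + cos 84° sin 77° = 0.3256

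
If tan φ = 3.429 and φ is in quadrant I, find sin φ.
sin φ = 0.96 (using tan²φ + 1 = sec²φ)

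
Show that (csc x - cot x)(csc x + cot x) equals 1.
LHS = csc²x - cot²x = (1 + cot²x) - cot²x = 1 = RHS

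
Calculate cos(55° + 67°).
cos(55° + 67°) = cos 55° cos 67° - sin 55° sin 67° = -0.5299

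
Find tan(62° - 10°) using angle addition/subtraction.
tan(62° - 10°) = (tan 62° - tan 10°)/(1 + tan 62° tan 10°) = 1.28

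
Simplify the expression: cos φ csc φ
cos φ csc φ = cot φ (using Reciprocal + quotient)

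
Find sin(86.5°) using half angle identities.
sin(86.5°) = √((1 - cos 173°)/2) = 0.9981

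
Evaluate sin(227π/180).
sin(227π/180) = -0.7314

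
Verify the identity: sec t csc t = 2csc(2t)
RHS = 2/sin(2t) = 2/(2 sin t cos t) = 1/(sin t cos t) = (1/cos t)(1/sin t) = sec t csc t = LHS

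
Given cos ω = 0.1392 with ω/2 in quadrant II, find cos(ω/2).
cos(ω/2) = ±√((1 + cos ω)/2); negative since ω/2 ∈ QII, so cos(ω/2) = -0.7547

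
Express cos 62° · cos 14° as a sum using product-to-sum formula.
cos 62° cos 14° = (1/2)[cos(62°-14°) + cos(62°+14°)]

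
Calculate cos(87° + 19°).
cos(87° + 19°) = cos 87° cos 19° - sin 87° sin 19° = -0.2756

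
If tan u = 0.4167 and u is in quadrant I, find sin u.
sin u = 0.3846 (using tan²u + 1 = sec²u)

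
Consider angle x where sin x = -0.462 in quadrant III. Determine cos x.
cos x = ±√(1 - sin²x) = -0.8869 (negative in QIII)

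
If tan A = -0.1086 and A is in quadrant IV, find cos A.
cos A = 0.9942 (using tan²A + 1 = sec²A)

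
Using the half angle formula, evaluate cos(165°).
cos(165°) = -√((1 + cos 330°)/2) = -(√6+√2)/4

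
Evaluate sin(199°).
sin(199°) = -0.3256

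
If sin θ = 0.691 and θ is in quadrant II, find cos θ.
cos θ = -0.7229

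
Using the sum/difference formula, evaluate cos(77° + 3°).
cos(77° + 3°) = cos 77° cos 3° - sin 77° sin 3° = 0.1736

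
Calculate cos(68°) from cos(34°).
cos(68°) = cos²34° - sin²34° = 0.3746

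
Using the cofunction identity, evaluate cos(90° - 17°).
cos(90° - 17°) = sin(17°) = 0.2924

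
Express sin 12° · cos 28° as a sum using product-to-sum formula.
sin 12° cos 28° = (1/2)[sin(12°+28°) + sin(12°-28°)]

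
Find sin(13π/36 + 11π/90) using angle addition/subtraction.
sin(13π/36 + 11π/90) = sin 13π/36 cos 11π/90 + cos 13π/36 sin 11π/90 = 0.9986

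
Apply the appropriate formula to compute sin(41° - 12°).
sin(41° - 12°) = sin 41° cos 12° - cos 41° sin 12° = 0.4848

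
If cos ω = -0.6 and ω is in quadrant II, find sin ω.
sin ω = 0.8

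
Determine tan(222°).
tan(222°) = 0.9004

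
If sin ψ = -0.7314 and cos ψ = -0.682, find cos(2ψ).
cos(2ψ) = cos²ψ - sin²ψ = -0.06982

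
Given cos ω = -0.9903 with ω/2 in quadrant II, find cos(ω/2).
cos(ω/2) = ±√((1 + cos ω)/2); negative since ω/2 ∈ QII, so cos(ω/2) = -0.06964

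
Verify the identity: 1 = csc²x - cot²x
RHS = 1/sin²x - cos²x/sin²x = (1 - cos²x)/sin²x = sin²x/sin²x = 1 = LHS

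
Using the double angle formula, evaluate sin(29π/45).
sin(29π/45) = 2 sin 29π/90 cos 29π/90 = 0.8988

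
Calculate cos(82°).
cos(82°) = 0.1392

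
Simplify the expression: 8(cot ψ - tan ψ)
8(cot ψ - tan ψ) = 8(2 cot(2ψ)) (using Double angle)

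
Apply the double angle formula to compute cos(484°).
cos(484°) = cos²242° - sin²242° = -0.5592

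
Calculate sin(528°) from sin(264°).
sin(528°) = 2 sin 264° cos 264° = 0.2079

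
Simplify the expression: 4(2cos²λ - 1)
4(2cos²λ - 1) = 4(cos(2λ)) (using Double angle)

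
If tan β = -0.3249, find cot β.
cot β = 1/tan β = -3.078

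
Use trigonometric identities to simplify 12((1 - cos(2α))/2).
12((1 - cos(2α))/2) = 12(sin²α) (using Power reduction)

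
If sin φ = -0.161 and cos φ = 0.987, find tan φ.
tan φ = sin φ / cos φ = -0.1631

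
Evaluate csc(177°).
csc(177°) = 19.11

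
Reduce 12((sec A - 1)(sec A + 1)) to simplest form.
12((sec A - 1)(sec A + 1)) = 12(tan²A) (using Diff. of squares)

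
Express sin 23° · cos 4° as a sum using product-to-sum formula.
sin 23° cos 4° = (1/2)[sin(23°+4°) + sin(23°-4°)]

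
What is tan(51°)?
tan(51°) = 1.235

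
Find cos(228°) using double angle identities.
cos(228°) = 2cos²114° - 1 = -0.6691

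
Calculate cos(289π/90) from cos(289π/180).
cos(289π/90) = cos²289π/180 - sin²289π/180 = -0.788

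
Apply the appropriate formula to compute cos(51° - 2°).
cos(51° - 2°) = cos 51° cos 2° + sin 51° sin 2° = 0.6561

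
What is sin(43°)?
sin(43°) = 0.682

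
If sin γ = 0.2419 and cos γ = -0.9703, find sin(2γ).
sin(2γ) = 2 sin γ cos γ = -0.4694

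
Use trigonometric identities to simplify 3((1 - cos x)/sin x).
3((1 - cos x)/sin x) = 3(tan(x/2)) (using Half angle)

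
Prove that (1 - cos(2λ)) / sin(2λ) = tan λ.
LHS = 2sin²λ / (2 sin λ cos λ) = sin λ/cos λ = tan λ = RHS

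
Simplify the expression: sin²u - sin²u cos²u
sin²u - sin²u cos²u = sin⁴u (using Factoring)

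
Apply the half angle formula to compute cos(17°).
cos(17°) = √((1 + cos 34°)/2) = 0.9563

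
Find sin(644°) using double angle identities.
sin(644°) = 2 sin 322° cos 322° = -0.9703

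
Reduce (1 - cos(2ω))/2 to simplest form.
(1 - cos(2ω))/2 = sin²ω (using Power reduction)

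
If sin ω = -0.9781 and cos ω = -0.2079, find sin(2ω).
sin(2ω) = 2 sin ω cos ω = 0.4067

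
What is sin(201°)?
sin(201°) = -0.3584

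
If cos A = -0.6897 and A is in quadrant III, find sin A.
sin A = -0.7241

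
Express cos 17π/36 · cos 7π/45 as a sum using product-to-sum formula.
cos 17π/36 cos 7π/45 = (1/2)[cos(17π/36-7π/45) + cos(17π/36+7π/45)]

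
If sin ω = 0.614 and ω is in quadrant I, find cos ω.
cos ω = 0.7893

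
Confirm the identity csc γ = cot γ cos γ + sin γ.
RHS = cos²γ/sin γ + sin γ = (cos²γ + sin²γ)/sin γ = 1/sin γ = csc γ = LHS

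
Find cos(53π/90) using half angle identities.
cos(53π/90) = -√((1 + cos 53π/45)/2) = -0.2756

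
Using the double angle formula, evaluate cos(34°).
cos(34°) = cos²17° - sin²17° = 0.829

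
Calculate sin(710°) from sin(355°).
sin(710°) = 2 sin 355° cos 355° = -0.1736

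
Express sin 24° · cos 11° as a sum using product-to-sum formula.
sin 24° cos 11° = (1/2)[sin(24°+11°) + sin(24°-11°)]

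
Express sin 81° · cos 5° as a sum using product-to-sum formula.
sin 81° cos 5° = (1/2)[sin(81°+5°) + sin(81°-5°)]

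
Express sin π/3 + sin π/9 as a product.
sin π/3 + sin π/9 = 2 sin(2π/9) cos(π/9)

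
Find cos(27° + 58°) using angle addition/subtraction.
cos(27° + 58°) = cos 27° cos 58° - sin 27° sin 58° = 0.08716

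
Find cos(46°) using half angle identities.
cos(46°) = √((1 + cos 92°)/2) = 0.6947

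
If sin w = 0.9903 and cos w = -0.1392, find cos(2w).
cos(2w) = cos²w - sin²w = -0.9613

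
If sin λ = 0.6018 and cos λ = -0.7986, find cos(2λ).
cos(2λ) = cos²λ - sin²λ = 0.2756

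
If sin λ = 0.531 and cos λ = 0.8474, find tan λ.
tan λ = sin λ / cos λ = 0.6266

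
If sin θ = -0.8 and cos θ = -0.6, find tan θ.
tan θ = sin θ / cos θ = 1.333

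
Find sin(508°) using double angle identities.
sin(508°) = 2 sin 254° cos 254° = 0.5299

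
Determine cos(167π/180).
cos(167π/180) = -0.9744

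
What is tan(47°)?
tan(47°) = 1.072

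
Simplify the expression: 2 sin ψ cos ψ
2 sin ψ cos ψ = sin(2ψ) (using Double angle)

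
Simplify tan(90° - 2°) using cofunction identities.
tan(90° - 2°) = cot(2°)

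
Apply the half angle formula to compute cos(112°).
cos(112°) = -√((1 + cos 224°)/2) = -0.3746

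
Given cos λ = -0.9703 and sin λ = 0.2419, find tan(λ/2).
tan(λ/2) = sin λ / (1 + cos λ) = 8.145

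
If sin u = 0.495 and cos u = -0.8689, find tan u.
tan u = sin u / cos u = -0.5697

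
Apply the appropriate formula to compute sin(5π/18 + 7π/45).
sin(5π/18 + 7π/45) = sin 5π/18 cos 7π/45 + cos 5π/18 sin 7π/45 = 0.9781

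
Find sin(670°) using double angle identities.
sin(670°) = 2 sin 335° cos 335° = -0.766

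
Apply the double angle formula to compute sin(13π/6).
sin(13π/6) = 2 sin 13π/12 cos 13π/12 = 1/2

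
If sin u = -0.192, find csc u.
csc u = 1/sin u = -5.208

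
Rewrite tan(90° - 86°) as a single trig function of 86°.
tan(90° - 86°) = cot(86°)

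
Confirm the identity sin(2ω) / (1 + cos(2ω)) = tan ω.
LHS = 2 sin ω cos ω / (2cos²ω) = sin ω/cos ω = tan ω = RHS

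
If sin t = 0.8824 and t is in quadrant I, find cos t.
cos t = 0.4705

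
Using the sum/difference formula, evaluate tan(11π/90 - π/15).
tan(11π/90 - π/15) = (tan 11π/90 - tan π/15)/(1 + tan 11π/90 tan π/15) = 0.1763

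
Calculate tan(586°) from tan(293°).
tan(586°) = 2 tan 293° / (1 - tan²293°) = 1.036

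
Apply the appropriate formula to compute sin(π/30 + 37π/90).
sin(π/30 + 37π/90) = sin π/30 cos 37π/90 + cos π/30 sin 37π/90 = 0.9848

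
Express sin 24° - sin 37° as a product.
sin 24° - sin 37° = 2 cos(30.5°) sin(-6.5°)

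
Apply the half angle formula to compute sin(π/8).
sin(π/8) = √((1 - cos π/4)/2) = √(2-√2)/2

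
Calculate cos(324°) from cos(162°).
cos(324°) = 2cos²162° - 1 = 0.809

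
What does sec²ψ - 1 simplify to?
sec²ψ - 1 = tan²ψ (using Pythagorean identity)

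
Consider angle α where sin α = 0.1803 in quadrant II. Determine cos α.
cos α = ±√(1 - sin²α) = -0.9836 (negative in QII)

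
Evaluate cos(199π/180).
cos(199π/180) = -0.9455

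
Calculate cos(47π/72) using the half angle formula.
cos(47π/72) = -√((1 + cos 47π/36)/2) = -0.4617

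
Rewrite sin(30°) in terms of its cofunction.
sin(30°) = cos(90° - 30°) = cos(60°)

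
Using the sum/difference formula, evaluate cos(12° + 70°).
cos(12° + 70°) = cos 12° cos 70° - sin 12° sin 70° = 0.1392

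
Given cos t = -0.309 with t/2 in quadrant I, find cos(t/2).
cos(t/2) = ±√((1 + cos t)/2); positive since t/2 ∈ QI, so cos(t/2) = 0.5878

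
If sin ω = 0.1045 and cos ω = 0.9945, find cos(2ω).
cos(2ω) = cos²ω - sin²ω = 0.9781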